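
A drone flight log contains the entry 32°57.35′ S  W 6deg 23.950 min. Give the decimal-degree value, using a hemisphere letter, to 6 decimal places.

Lat: 57.35′ = 0.955833°; total 32.9558333
Lon: 6 + 23.95/60 = 6.3991667

32.955833° S, 6.399167° W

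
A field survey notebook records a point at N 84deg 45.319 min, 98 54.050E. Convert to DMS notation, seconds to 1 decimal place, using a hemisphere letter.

Lat: fractional minutes 0.31900 × 60 = 19.140″
Longitude: fractional minutes 0.05000 × 60 = 3.000″

84°45′19.1″ N, 98°54′3.0″ E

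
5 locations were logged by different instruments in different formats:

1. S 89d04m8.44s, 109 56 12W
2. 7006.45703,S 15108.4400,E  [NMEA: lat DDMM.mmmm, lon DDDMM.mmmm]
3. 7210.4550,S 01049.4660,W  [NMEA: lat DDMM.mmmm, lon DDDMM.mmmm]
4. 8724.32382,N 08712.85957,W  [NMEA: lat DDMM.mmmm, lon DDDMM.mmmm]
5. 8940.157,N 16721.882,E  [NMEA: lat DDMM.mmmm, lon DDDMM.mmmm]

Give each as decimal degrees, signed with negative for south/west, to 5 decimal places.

1. -89.06901, -109.93667
2. -70.10762, 151.14067
3. -72.17425, -10.82443
4. 87.40540, -87.21433
5. 89.66928, 167.36470

Point 1:
  φ: 89° + 4/60 + 8.44/3600 = 89 + 0.066667 + 0.002344 = 89.069011
  S → negative
  λ: 109 + 56/60 + 12/3600 = 109.936667
  W → negative
Point 2:
  φ: degrees = first 2 digits = 70, minutes = 6.45703; 70 + 6.45703/60 = 70.107617
  S → negative
  Longitude: degrees = first 3 digits = 151, minutes = 8.44; 151 + 8.44/60 = 151.140667
  E ⇒ keep positive
Point 3:
  Lat: degrees = first 2 digits = 72, minutes = 10.455; 72 + 10.455/60 = 72.174250
  hemisphere S, so the sign is −
  λ: degrees = first 3 digits = 10, minutes = 49.466; 10 + 49.466/60 = 10.824433
  hemisphere W, so the sign is −
Point 4:
  Latitude: split at 2 digits → 87° and 24.32382′; 87 + 24.32382/60 = 87.405397
  N ⇒ keep positive
  Lon: split at 3 digits → 087° and 12.85957′; 87 + 12.85957/60 = 87.214326
  W ⇒ negate
Point 5:
  Latitude: split at 2 digits → 89° and 40.157′; 89 + 40.157/60 = 89.669283
  N ⇒ keep positive
  Lon: split at 3 digits → 167° and 21.882′; 167 + 21.882/60 = 167.364700
  E ⇒ keep positive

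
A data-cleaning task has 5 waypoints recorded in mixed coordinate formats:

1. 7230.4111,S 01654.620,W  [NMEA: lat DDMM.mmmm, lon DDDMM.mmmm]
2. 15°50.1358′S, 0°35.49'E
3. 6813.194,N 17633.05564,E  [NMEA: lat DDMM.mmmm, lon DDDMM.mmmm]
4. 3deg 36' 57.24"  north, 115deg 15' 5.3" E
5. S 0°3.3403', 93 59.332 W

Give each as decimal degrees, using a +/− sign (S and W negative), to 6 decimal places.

1. -72.506852, -16.910333
2. -15.835597, 0.591500
3. 68.219900, 176.550927
4. 3.615900, 115.251472
5. -0.055672, -93.988867

Point 1:
  Lat: degrees = first 2 digits = 72, minutes = 30.4111; 72 + 30.4111/60 = 72.5068517
  S → negative
  Longitude: degrees = first 3 digits = 16, minutes = 54.62; 16 + 54.62/60 = 16.9103333
  W ⇒ negate
Point 2:
  φ: 15 + 50.1358/60 = 15.8355967
  S ⇒ negate
  λ: 0 + 35.49/60 = 0.5915000
  E ⇒ keep positive
Point 3:
  φ: degrees = first 2 digits = 68, minutes = 13.194; 68 + 13.194/60 = 68.2199000
  N → positive
  Longitude: degrees = first 3 digits = 176, minutes = 33.05564; 176 + 33.05564/60 = 176.5509273
  E ⇒ keep positive
Point 4:
  Latitude: 3 + 36/60 + 57.24/3600 = 3.6159000
  N → positive
  Lon: 115° + 15/60 + 5.3/3600 = 115 + 0.250000 + 0.001472 = 115.2514722
  E → positive
Point 5:
  Latitude: 3.3403′ = 0.055672°; total 0.0556717
  S → negative
  Lon: 59.332′ = 0.988867°; total 93.9888667
  hemisphere W, so the sign is −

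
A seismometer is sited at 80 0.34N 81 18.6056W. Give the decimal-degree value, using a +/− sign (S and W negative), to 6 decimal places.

Lat: 80 + 0.34/60 = 80.0056667
N ⇒ keep positive
Lon: 18.6056′ = 0.310093°; total 81.3100933
hemisphere W, so the sign is −

80.005667, -81.310093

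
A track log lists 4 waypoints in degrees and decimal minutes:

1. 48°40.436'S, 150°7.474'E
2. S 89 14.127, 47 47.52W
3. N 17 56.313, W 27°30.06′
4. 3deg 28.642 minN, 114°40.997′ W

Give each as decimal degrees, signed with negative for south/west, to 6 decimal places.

1. -48.673933, 150.124567
2. -89.235450, -47.792000
3. 17.938550, -27.501000
4. 3.477367, -114.683283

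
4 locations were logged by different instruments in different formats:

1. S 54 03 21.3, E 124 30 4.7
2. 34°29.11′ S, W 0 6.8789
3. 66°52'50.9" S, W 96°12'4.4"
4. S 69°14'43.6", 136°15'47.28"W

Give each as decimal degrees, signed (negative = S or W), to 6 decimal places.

Point 1:
  φ: 54° + 3/60 + 21.3/3600 = 54 + 0.050000 + 0.005917 = 54.0559167
  hemisphere S, so the sign is −
  λ: 30′ + 4.7″ = 30.07833′; 124 + 30.07833/60 = 124.5013056
  E → positive
Point 2:
  Lat: 29.11′ = 0.485167°; total 34.4851667
  S → negative
  Longitude: 0 + 6.8789/60 = 0.1146483
  hemisphere W, so the sign is −
Point 3:
  Latitude: 66° + 52/60 + 50.9/3600 = 66 + 0.866667 + 0.014139 = 66.8808056
  hemisphere S, so the sign is −
  λ: 96° + 12/60 + 4.4/3600 = 96 + 0.200000 + 0.001222 = 96.2012222
  W → negative
Point 4:
  Lat: 14′ + 43.6″ = 14.72667′; 69 + 14.72667/60 = 69.2454444
  S → negative
  Longitude: 136 + 15/60 + 47.28/3600 = 136.2631333
  W → negative

1. -54.055917, 124.501306
2. -34.485167, -0.114648
3. -66.880806, -96.201222
4. -69.245444, -136.263133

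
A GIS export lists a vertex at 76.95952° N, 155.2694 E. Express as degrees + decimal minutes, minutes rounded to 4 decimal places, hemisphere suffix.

76° 57.5712′ N, 155° 16.1640′ E

φ: minutes = (76.959520 − 76) × 60 = 57.571200
λ: fractional part 0.269400 → 16.164000 minutes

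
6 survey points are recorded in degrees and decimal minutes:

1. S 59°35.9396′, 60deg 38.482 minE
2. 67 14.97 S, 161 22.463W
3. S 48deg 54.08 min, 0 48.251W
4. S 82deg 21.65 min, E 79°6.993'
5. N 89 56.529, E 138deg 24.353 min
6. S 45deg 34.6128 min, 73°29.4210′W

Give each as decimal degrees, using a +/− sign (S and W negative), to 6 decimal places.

Point 1:
  Lat: 59 + 35.9396/60 = 59.5989933
  hemisphere S, so the sign is −
  Longitude: 38.482′ = 0.641367°; total 60.6413667
  E → positive
Point 2:
  Latitude: 67 + 14.97/60 = 67.2495000
  hemisphere S, so the sign is −
  Longitude: 161 + 22.463/60 = 161.3743833
  W → negative
Point 3:
  Lat: 48 + 54.08/60 = 48.9013333
  hemisphere S, so the sign is −
  Longitude: 0 + 48.251/60 = 0.8041833
  W → negative
Point 4:
  Latitude: 21.65′ = 0.360833°; total 82.3608333
  hemisphere S, so the sign is −
  λ: 6.993′ = 0.116550°; total 79.1165500
  E → positive
Point 5:
  φ: 56.529′ = 0.942150°; total 89.9421500
  N ⇒ keep positive
  Lon: 24.353′ = 0.405883°; total 138.4058833
  E ⇒ keep positive
Point 6:
  Lat: 45 + 34.6128/60 = 45.5768800
  hemisphere S, so the sign is −
  Longitude: 73 + 29.421/60 = 73.4903500
  W → negative

1. -59.598993, 60.641367
2. -67.249500, -161.374383
3. -48.901333, -0.804183
4. -82.360833, 79.116550
5. 89.942150, 138.405883
6. -45.576880, -73.490350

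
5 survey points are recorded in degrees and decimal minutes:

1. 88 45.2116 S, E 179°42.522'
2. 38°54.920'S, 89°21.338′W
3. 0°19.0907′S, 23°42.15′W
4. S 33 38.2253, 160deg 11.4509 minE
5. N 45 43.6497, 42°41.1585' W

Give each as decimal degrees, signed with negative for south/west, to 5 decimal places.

Point 1:
  Latitude: 45.2116′ = 0.753527°; total 88.753527
  hemisphere S, so the sign is −
  Lon: 179 + 42.522/60 = 179.708700
  E ⇒ keep positive
Point 2:
  Latitude: 38 + 54.92/60 = 38.915333
  hemisphere S, so the sign is −
  Lon: 89 + 21.338/60 = 89.355633
  W ⇒ negate
Point 3:
  Lat: 19.0907′ = 0.318178°; total 0.318178
  S ⇒ negate
  Longitude: 23 + 42.15/60 = 23.702500
  W ⇒ negate
Point 4:
  φ: 38.2253′ = 0.637088°; total 33.637088
  S → negative
  λ: 11.4509′ = 0.190848°; total 160.190848
  E ⇒ keep positive
Point 5:
  φ: 43.6497′ = 0.727495°; total 45.727495
  N → positive
  λ: 41.1585′ = 0.685975°; total 42.685975
  W ⇒ negate

1. -88.75353, 179.70870
2. -38.91533, -89.35563
3. -0.31818, -23.70250
4. -33.63709, 160.19085
5. 45.72750, -42.68598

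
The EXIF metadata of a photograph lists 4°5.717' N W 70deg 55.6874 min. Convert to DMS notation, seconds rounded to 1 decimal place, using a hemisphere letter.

Latitude: fractional minutes 0.71700 × 60 = 43.020″
Longitude: 55.68740′ → 55′ and 0.68740 × 60 = 41.244″

4°05′43.0″ N, 70°55′41.2″ W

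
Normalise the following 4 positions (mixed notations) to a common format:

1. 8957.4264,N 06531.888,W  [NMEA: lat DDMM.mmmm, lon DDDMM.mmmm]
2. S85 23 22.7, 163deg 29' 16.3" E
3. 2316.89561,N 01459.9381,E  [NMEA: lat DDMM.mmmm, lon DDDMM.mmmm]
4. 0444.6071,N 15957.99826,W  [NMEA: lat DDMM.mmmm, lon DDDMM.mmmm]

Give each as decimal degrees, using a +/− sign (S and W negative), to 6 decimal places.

Point 1:
  Latitude: split at 2 digits → 89° and 57.4264′; 89 + 57.4264/60 = 89.9571067
  N ⇒ keep positive
  λ: split at 3 digits → 065° and 31.888′; 65 + 31.888/60 = 65.5314667
  hemisphere W, so the sign is −
Point 2:
  φ: 23′ + 22.7″ = 23.37833′; 85 + 23.37833/60 = 85.3896389
  S → negative
  λ: 29′ + 16.3″ = 29.27167′; 163 + 29.27167/60 = 163.4878611
  E ⇒ keep positive
Point 3:
  φ: split at 2 digits → 23° and 16.89561′; 23 + 16.89561/60 = 23.2815935
  N → positive
  Lon: split at 3 digits → 014° and 59.9381′; 14 + 59.9381/60 = 14.9989683
  E ⇒ keep positive
Point 4:
  Latitude: degrees = first 2 digits = 4, minutes = 44.6071; 4 + 44.6071/60 = 4.7434517
  N ⇒ keep positive
  λ: degrees = first 3 digits = 159, minutes = 57.99826; 159 + 57.99826/60 = 159.9666377
  W → negative

1. 89.957107, -65.531467
2. -85.389639, 163.487861
3. 23.281594, 14.998968
4. 4.743452, -159.966638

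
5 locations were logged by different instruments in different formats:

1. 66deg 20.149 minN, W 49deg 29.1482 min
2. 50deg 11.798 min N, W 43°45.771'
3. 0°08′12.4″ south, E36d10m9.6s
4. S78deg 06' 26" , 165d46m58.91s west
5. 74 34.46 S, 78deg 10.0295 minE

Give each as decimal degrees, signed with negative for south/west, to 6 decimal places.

Point 1:
  φ: 20.149′ = 0.335817°; total 66.3358167
  N ⇒ keep positive
  λ: 49 + 29.1482/60 = 49.4858033
  W → negative
Point 2:
  Lat: 11.798′ = 0.196633°; total 50.1966333
  N ⇒ keep positive
  Longitude: 43 + 45.771/60 = 43.7628500
  W ⇒ negate
Point 3:
  Latitude: 0° + 8/60 + 12.4/3600 = 0 + 0.133333 + 0.003444 = 0.1367778
  S → negative
  λ: 10′ + 9.6″ = 10.16000′; 36 + 10.16000/60 = 36.1693333
  E ⇒ keep positive
Point 4:
  Lat: 78° + 6/60 + 26/3600 = 78 + 0.100000 + 0.007222 = 78.1072222
  hemisphere S, so the sign is −
  Longitude: 165 + 46/60 + 58.91/3600 = 165.7830306
  hemisphere W, so the sign is −
Point 5:
  Latitude: 74 + 34.46/60 = 74.5743333
  S → negative
  Lon: 78 + 10.0295/60 = 78.1671583
  E → positive

1. 66.335817, -49.485803
2. 50.196633, -43.762850
3. -0.136778, 36.169333
4. -78.107222, -165.783031
5. -74.574333, 78.167158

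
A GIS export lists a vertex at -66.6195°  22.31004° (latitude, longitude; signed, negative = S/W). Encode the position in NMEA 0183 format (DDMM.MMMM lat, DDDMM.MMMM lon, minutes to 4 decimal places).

6637.1700,S / 02218.6024,E

Latitude is negative → S; |value| = 66.619500
φ: 66° + 0.619500 × 60 = 66° 37.170000′
Lon: fractional part 0.310040 → 18.602400 minutes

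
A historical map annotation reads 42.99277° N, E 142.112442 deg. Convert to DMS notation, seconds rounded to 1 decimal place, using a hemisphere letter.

Lat: whole degrees 42; 59.56620′ → 59′ and 33.972″
λ: 0.112442° → 6.74652′; 0.74652 × 60 = 44.791″

42°59′34.0″ N, 142°06′44.8″ E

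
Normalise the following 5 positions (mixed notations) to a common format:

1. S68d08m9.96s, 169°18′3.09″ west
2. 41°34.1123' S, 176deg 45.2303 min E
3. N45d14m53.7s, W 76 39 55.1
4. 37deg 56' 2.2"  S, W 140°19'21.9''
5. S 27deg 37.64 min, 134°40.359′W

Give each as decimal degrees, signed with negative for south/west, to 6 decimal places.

Point 1:
  Latitude: 8′ + 9.96″ = 8.16600′; 68 + 8.16600/60 = 68.1361000
  S ⇒ negate
  Lon: 169° + 18/60 + 3.09/3600 = 169 + 0.300000 + 0.000858 = 169.3008583
  W ⇒ negate
Point 2:
  φ: 41 + 34.1123/60 = 41.5685383
  S ⇒ negate
  Longitude: 45.2303′ = 0.753838°; total 176.7538383
  E ⇒ keep positive
Point 3:
  φ: 45 + 14/60 + 53.7/3600 = 45.2482500
  N → positive
  Longitude: 39′ + 55.1″ = 39.91833′; 76 + 39.91833/60 = 76.6653056
  hemisphere W, so the sign is −
Point 4:
  Lat: 37 + 56/60 + 2.2/3600 = 37.9339444
  S → negative
  Lon: 19′ + 21.9″ = 19.36500′; 140 + 19.36500/60 = 140.3227500
  W ⇒ negate
Point 5:
  Latitude: 37.64′ = 0.627333°; total 27.6273333
  S → negative
  Longitude: 40.359′ = 0.672650°; total 134.6726500
  W → negative

1. -68.136100, -169.300858
2. -41.568538, 176.753838
3. 45.248250, -76.665306
4. -37.933944, -140.322750
5. -27.627333, -134.672650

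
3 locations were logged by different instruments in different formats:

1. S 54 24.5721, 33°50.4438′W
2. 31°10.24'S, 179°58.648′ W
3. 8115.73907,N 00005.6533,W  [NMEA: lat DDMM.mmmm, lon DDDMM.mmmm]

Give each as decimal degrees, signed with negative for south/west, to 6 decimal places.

Point 1:
  Latitude: 24.5721′ = 0.409535°; total 54.4095350
  hemisphere S, so the sign is −
  λ: 50.4438′ = 0.840730°; total 33.8407300
  W → negative
Point 2:
  Latitude: 10.24′ = 0.170667°; total 31.1706667
  hemisphere S, so the sign is −
  Lon: 179 + 58.648/60 = 179.9774667
  hemisphere W, so the sign is −
Point 3:
  φ: split at 2 digits → 81° and 15.73907′; 81 + 15.73907/60 = 81.2623178
  N ⇒ keep positive
  Longitude: split at 3 digits → 000° and 5.6533′; 0 + 5.6533/60 = 0.0942217
  hemisphere W, so the sign is −

1. -54.409535, -33.840730
2. -31.170667, -179.977467
3. 81.262318, -0.094222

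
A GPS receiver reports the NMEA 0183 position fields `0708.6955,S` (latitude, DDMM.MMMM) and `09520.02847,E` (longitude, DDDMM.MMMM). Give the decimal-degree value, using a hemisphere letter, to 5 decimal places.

7.14493° S, 95.33381° E

Lat: split at 2 digits → 07° and 8.6955′; 7 + 8.6955/60 = 7.144925
Longitude: split at 3 digits → 095° and 20.02847′; 95 + 20.02847/60 = 95.333808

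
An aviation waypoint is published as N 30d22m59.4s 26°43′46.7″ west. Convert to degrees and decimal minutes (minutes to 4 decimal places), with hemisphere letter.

Latitude: seconds/60 = 0.99000; minutes = 22 + 0.99000 = 22.990000
Lon: seconds/60 = 0.77833; minutes = 43 + 0.77833 = 43.778333

30° 22.9900′ N, 26° 43.7783′ W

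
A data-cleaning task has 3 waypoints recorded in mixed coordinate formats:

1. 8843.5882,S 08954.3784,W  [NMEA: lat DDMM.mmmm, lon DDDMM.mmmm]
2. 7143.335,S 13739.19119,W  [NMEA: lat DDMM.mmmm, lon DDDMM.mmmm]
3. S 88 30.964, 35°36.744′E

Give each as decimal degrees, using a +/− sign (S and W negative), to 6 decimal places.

1. -88.726470, -89.906307
2. -71.722250, -137.653187
3. -88.516067, 35.612400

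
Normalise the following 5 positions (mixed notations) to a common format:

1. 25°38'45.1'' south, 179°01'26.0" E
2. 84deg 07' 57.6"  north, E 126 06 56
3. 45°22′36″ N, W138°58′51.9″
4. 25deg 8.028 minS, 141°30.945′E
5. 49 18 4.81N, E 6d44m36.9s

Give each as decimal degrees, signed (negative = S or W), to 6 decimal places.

1. -25.645861, 179.023889
2. 84.132667, 126.115556
3. 45.376667, -138.981083
4. -25.133800, 141.515750
5. 49.301336, 6.743583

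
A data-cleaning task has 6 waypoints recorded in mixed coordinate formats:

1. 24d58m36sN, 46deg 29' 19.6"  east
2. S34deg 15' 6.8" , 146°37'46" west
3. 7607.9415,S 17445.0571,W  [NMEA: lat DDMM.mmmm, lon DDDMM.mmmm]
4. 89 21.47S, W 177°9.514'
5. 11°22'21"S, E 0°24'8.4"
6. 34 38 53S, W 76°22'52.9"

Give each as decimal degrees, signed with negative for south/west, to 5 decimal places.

1. 24.97667, 46.48878
2. -34.25189, -146.62944
3. -76.13236, -174.75095
4. -89.35783, -177.15857
5. -11.37250, 0.40233
6. -34.64806, -76.38136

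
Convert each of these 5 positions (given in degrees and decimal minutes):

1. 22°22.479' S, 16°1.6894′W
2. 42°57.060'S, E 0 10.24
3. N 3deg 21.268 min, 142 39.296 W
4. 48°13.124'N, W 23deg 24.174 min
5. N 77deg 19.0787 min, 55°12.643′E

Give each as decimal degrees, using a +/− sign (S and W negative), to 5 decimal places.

Point 1:
  Latitude: 22.479′ = 0.374650°; total 22.374650
  S ⇒ negate
  Longitude: 1.6894′ = 0.028157°; total 16.028157
  hemisphere W, so the sign is −
Point 2:
  φ: 42 + 57.06/60 = 42.951000
  hemisphere S, so the sign is −
  λ: 0 + 10.24/60 = 0.170667
  E ⇒ keep positive
Point 3:
  Latitude: 21.268′ = 0.354467°; total 3.354467
  N ⇒ keep positive
  Longitude: 142 + 39.296/60 = 142.654933
  W ⇒ negate
Point 4:
  Lat: 13.124′ = 0.218733°; total 48.218733
  N → positive
  λ: 23 + 24.174/60 = 23.402900
  W → negative
Point 5:
  Lat: 77 + 19.0787/60 = 77.317978
  N → positive
  Longitude: 12.643′ = 0.210717°; total 55.210717
  E → positive

1. -22.37465, -16.02816
2. -42.95100, 0.17067
3. 3.35447, -142.65493
4. 48.21873, -23.40290
5. 77.31798, 55.21072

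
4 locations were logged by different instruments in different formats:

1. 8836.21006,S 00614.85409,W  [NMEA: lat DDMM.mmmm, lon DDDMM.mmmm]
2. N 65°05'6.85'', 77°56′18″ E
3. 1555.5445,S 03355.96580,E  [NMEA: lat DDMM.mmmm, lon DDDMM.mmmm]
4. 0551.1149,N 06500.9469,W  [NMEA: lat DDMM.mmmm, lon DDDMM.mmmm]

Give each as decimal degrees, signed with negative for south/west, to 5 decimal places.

1. -88.60350, -6.24757
2. 65.08524, 77.93833
3. -15.92574, 33.93276
4. 5.85192, -65.01578

Point 1:
  Latitude: degrees = first 2 digits = 88, minutes = 36.21006; 88 + 36.21006/60 = 88.603501
  S ⇒ negate
  λ: split at 3 digits → 006° and 14.85409′; 6 + 14.85409/60 = 6.247568
  W → negative
Point 2:
  Lat: 65 + 5/60 + 6.85/3600 = 65.085236
  N ⇒ keep positive
  Longitude: 77° + 56/60 + 18/3600 = 77 + 0.933333 + 0.005000 = 77.938333
  E → positive
Point 3:
  Latitude: split at 2 digits → 15° and 55.5445′; 15 + 55.5445/60 = 15.925742
  S ⇒ negate
  Lon: split at 3 digits → 033° and 55.9658′; 33 + 55.9658/60 = 33.932763
  E → positive
Point 4:
  Latitude: degrees = first 2 digits = 5, minutes = 51.1149; 5 + 51.1149/60 = 5.851915
  N ⇒ keep positive
  λ: split at 3 digits → 065° and 0.9469′; 65 + 0.9469/60 = 65.015782
  W → negative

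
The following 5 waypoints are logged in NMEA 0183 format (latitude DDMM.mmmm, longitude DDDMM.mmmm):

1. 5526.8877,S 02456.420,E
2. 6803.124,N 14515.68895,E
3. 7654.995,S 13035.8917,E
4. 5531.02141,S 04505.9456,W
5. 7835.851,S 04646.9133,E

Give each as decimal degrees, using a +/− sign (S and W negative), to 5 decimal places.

1. -55.44813, 24.94033
2. 68.05207, 145.26148
3. -76.91658, 130.59820
4. -55.51702, -45.09909
5. -78.59752, 46.78189

Point 1:
  Lat: degrees = first 2 digits = 55, minutes = 26.8877; 55 + 26.8877/60 = 55.448128
  S → negative
  Lon: split at 3 digits → 024° and 56.42′; 24 + 56.42/60 = 24.940333
  E ⇒ keep positive
Point 2:
  Latitude: split at 2 digits → 68° and 3.124′; 68 + 3.124/60 = 68.052067
  N ⇒ keep positive
  Lon: split at 3 digits → 145° and 15.68895′; 145 + 15.68895/60 = 145.261483
  E → positive
Point 3:
  Lat: split at 2 digits → 76° and 54.995′; 76 + 54.995/60 = 76.916583
  S → negative
  Longitude: split at 3 digits → 130° and 35.8917′; 130 + 35.8917/60 = 130.598195
  E → positive
Point 4:
  φ: split at 2 digits → 55° and 31.02141′; 55 + 31.02141/60 = 55.517024
  hemisphere S, so the sign is −
  Longitude: split at 3 digits → 045° and 5.9456′; 45 + 5.9456/60 = 45.099093
  W ⇒ negate
Point 5:
  φ: degrees = first 2 digits = 78, minutes = 35.851; 78 + 35.851/60 = 78.597517
  S ⇒ negate
  λ: degrees = first 3 digits = 46, minutes = 46.9133; 46 + 46.9133/60 = 46.781888
  E → positive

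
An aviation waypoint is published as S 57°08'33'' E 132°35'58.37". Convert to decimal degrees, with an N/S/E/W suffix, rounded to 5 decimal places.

Lat: 57° + 8/60 + 33/3600 = 57 + 0.133333 + 0.009167 = 57.142500
Longitude: 35′ + 58.37″ = 35.97283′; 132 + 35.97283/60 = 132.599547

57.14250° S, 132.59955° E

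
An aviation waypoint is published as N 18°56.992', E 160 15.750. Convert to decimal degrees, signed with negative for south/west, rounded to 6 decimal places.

φ: 18 + 56.992/60 = 18.9498667
N ⇒ keep positive
Longitude: 15.75′ = 0.262500°; total 160.2625000
E ⇒ keep positive

18.949867, 160.262500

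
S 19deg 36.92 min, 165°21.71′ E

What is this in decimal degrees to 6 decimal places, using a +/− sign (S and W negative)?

-19.615333, 165.361833

φ: 19 + 36.92/60 = 19.6153333
S → negative
Lon: 165 + 21.71/60 = 165.3618333
E → positive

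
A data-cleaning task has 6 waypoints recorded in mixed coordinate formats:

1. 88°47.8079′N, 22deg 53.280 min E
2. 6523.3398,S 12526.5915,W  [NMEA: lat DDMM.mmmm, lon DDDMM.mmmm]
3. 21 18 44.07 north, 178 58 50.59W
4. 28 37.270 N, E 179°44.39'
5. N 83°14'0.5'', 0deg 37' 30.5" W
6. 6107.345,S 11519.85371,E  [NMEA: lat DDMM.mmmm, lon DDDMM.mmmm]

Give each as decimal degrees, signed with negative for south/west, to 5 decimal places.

1. 88.79680, 22.88800
2. -65.38900, -125.44319
3. 21.31224, -178.98072
4. 28.62117, 179.73983
5. 83.23347, -0.62514
6. -61.12242, 115.33090

Point 1:
  Latitude: 47.8079′ = 0.796798°; total 88.796798
  N → positive
  λ: 22 + 53.28/60 = 22.888000
  E → positive
Point 2:
  Lat: split at 2 digits → 65° and 23.3398′; 65 + 23.3398/60 = 65.388997
  S ⇒ negate
  Longitude: split at 3 digits → 125° and 26.5915′; 125 + 26.5915/60 = 125.443192
  W ⇒ negate
Point 3:
  Latitude: 18′ + 44.07″ = 18.73450′; 21 + 18.73450/60 = 21.312242
  N ⇒ keep positive
  λ: 178° + 58/60 + 50.59/3600 = 178 + 0.966667 + 0.014053 = 178.980719
  W → negative
Point 4:
  Lat: 28 + 37.27/60 = 28.621167
  N → positive
  Lon: 44.39′ = 0.739833°; total 179.739833
  E → positive
Point 5:
  φ: 14′ + 0.5″ = 14.00833′; 83 + 14.00833/60 = 83.233472
  N → positive
  λ: 37′ + 30.5″ = 37.50833′; 0 + 37.50833/60 = 0.625139
  hemisphere W, so the sign is −
Point 6:
  Lat: split at 2 digits → 61° and 7.345′; 61 + 7.345/60 = 61.122417
  hemisphere S, so the sign is −
  λ: degrees = first 3 digits = 115, minutes = 19.85371; 115 + 19.85371/60 = 115.330895
  E → positive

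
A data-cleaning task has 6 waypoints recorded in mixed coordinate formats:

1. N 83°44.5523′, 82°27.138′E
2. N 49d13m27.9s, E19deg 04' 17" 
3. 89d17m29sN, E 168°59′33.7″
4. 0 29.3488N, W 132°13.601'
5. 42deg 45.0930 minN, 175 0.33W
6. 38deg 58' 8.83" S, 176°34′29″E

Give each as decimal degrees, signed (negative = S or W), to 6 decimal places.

Point 1:
  Latitude: 44.5523′ = 0.742538°; total 83.7425383
  N → positive
  Longitude: 27.138′ = 0.452300°; total 82.4523000
  E → positive
Point 2:
  Lat: 13′ + 27.9″ = 13.46500′; 49 + 13.46500/60 = 49.2244167
  N → positive
  Longitude: 19 + 4/60 + 17/3600 = 19.0713889
  E ⇒ keep positive
Point 3:
  Latitude: 89° + 17/60 + 29/3600 = 89 + 0.283333 + 0.008056 = 89.2913889
  N → positive
  Longitude: 168° + 59/60 + 33.7/3600 = 168 + 0.983333 + 0.009361 = 168.9926944
  E → positive
Point 4:
  φ: 0 + 29.3488/60 = 0.4891467
  N ⇒ keep positive
  λ: 132 + 13.601/60 = 132.2266833
  W ⇒ negate
Point 5:
  Latitude: 42 + 45.093/60 = 42.7515500
  N → positive
  λ: 175 + 0.33/60 = 175.0055000
  W ⇒ negate
Point 6:
  Lat: 38 + 58/60 + 8.83/3600 = 38.9691194
  S → negative
  λ: 176 + 34/60 + 29/3600 = 176.5747222
  E ⇒ keep positive

1. 83.742538, 82.452300
2. 49.224417, 19.071389
3. 89.291389, 168.992694
4. 0.489147, -132.226683
5. 42.751550, -175.005500
6. -38.969119, 176.574722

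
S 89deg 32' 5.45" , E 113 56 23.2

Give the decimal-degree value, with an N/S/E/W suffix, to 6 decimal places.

Lat: 89 + 32/60 + 5.45/3600 = 89.5348472
λ: 56′ + 23.2″ = 56.38667′; 113 + 56.38667/60 = 113.9397778

89.534847° S, 113.939778° E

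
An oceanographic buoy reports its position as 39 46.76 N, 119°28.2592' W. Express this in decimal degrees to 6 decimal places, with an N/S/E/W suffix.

39.779333° N, 119.470987° W

Latitude: 46.76′ = 0.779333°; total 39.7793333
Lon: 119 + 28.2592/60 = 119.4709867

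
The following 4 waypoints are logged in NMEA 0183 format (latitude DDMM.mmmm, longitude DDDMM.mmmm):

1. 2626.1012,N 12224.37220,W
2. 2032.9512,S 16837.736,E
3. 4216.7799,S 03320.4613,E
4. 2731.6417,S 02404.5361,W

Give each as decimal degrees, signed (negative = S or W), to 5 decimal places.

1. 26.43502, -122.40620
2. -20.54919, 168.62893
3. -42.27967, 33.34102
4. -27.52736, -24.07560

Point 1:
  φ: degrees = first 2 digits = 26, minutes = 26.1012; 26 + 26.1012/60 = 26.435020
  N → positive
  Lon: degrees = first 3 digits = 122, minutes = 24.3722; 122 + 24.3722/60 = 122.406203
  W → negative
Point 2:
  Latitude: degrees = first 2 digits = 20, minutes = 32.9512; 20 + 32.9512/60 = 20.549187
  hemisphere S, so the sign is −
  Longitude: split at 3 digits → 168° and 37.736′; 168 + 37.736/60 = 168.628933
  E ⇒ keep positive
Point 3:
  Lat: split at 2 digits → 42° and 16.7799′; 42 + 16.7799/60 = 42.279665
  hemisphere S, so the sign is −
  Lon: split at 3 digits → 033° and 20.4613′; 33 + 20.4613/60 = 33.341022
  E ⇒ keep positive
Point 4:
  Lat: degrees = first 2 digits = 27, minutes = 31.6417; 27 + 31.6417/60 = 27.527362
  hemisphere S, so the sign is −
  Lon: split at 3 digits → 024° and 4.5361′; 24 + 4.5361/60 = 24.075602
  W ⇒ negate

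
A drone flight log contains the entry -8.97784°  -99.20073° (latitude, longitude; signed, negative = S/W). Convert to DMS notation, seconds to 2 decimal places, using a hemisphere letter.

Latitude is negative → S; |value| = 8.977840
φ: whole degrees 8; 58.67040′ → 58′ and 40.2240″
Longitude is negative → W; |value| = 99.200730
Lon: 0.200730° → 12.04380′; 0.04380 × 60 = 2.6280″

8°58′40.22″ S, 99°12′2.63″ W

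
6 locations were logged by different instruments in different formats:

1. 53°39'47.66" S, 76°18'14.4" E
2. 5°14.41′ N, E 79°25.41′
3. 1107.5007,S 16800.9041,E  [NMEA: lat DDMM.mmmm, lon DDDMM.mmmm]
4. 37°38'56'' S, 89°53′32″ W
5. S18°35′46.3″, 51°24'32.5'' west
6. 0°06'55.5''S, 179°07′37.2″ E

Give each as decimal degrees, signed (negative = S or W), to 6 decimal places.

1. -53.663239, 76.304000
2. 5.240167, 79.423500
3. -11.125012, 168.015068
4. -37.648889, -89.892222
5. -18.596194, -51.409028
6. -0.115417, 179.127000

Point 1:
  Latitude: 53 + 39/60 + 47.66/3600 = 53.6632389
  S ⇒ negate
  λ: 76° + 18/60 + 14.4/3600 = 76 + 0.300000 + 0.004000 = 76.3040000
  E ⇒ keep positive
Point 2:
  Lat: 5 + 14.41/60 = 5.2401667
  N → positive
  Lon: 79 + 25.41/60 = 79.4235000
  E ⇒ keep positive
Point 3:
  Latitude: split at 2 digits → 11° and 7.5007′; 11 + 7.5007/60 = 11.1250117
  S → negative
  Longitude: degrees = first 3 digits = 168, minutes = 0.9041; 168 + 0.9041/60 = 168.0150683
  E ⇒ keep positive
Point 4:
  φ: 37 + 38/60 + 56/3600 = 37.6488889
  S → negative
  Lon: 53′ + 32″ = 53.53333′; 89 + 53.53333/60 = 89.8922222
  hemisphere W, so the sign is −
Point 5:
  Latitude: 18° + 35/60 + 46.3/3600 = 18 + 0.583333 + 0.012861 = 18.5961944
  S → negative
  Longitude: 51 + 24/60 + 32.5/3600 = 51.4090278
  W → negative
Point 6:
  Lat: 0 + 6/60 + 55.5/3600 = 0.1154167
  hemisphere S, so the sign is −
  Lon: 179 + 7/60 + 37.2/3600 = 179.1270000
  E ⇒ keep positive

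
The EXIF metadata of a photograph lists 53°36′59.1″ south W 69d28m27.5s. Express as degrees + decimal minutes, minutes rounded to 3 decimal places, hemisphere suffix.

53° 36.985′ S, 69° 28.458′ W

Lat: seconds/60 = 0.98500; minutes = 36 + 0.98500 = 36.98500
Longitude: seconds/60 = 0.45833; minutes = 28 + 0.45833 = 28.45833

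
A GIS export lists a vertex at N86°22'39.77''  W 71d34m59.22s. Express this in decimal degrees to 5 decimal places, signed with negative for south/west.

φ: 86 + 22/60 + 39.77/3600 = 86.377714
N ⇒ keep positive
λ: 34′ + 59.22″ = 34.98700′; 71 + 34.98700/60 = 71.583117
W ⇒ negate

86.37771, -71.58312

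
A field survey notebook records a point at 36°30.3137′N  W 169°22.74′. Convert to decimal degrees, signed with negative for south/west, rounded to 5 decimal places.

36.50523, -169.37900

φ: 36 + 30.3137/60 = 36.505228
N → positive
Lon: 22.74′ = 0.379000°; total 169.379000
hemisphere W, so the sign is −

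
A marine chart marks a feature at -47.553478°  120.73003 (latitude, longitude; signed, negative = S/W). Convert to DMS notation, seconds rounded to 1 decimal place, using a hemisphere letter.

Latitude is negative → S; |value| = 47.553478
φ: 0.553478 × 60 = 33.20868′ → 33′, remainder × 60 = 12.521″
Longitude: whole degrees 120; 43.80180′ → 43′ and 48.108″

47°33′12.5″ S, 120°43′48.1″ E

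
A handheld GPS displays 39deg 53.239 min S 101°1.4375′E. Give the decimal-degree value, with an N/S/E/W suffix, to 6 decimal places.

39.887317° S, 101.023958° E

Latitude: 53.239′ = 0.887317°; total 39.8873167
λ: 101 + 1.4375/60 = 101.0239583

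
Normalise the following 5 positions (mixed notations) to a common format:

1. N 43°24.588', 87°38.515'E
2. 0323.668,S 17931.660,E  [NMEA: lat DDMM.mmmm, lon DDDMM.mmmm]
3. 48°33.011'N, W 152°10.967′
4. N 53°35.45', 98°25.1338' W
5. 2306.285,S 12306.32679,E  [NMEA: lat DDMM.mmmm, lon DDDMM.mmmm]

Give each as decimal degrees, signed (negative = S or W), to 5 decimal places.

Point 1:
  Lat: 43 + 24.588/60 = 43.409800
  N ⇒ keep positive
  λ: 38.515′ = 0.641917°; total 87.641917
  E → positive
Point 2:
  φ: split at 2 digits → 03° and 23.668′; 3 + 23.668/60 = 3.394467
  hemisphere S, so the sign is −
  Longitude: degrees = first 3 digits = 179, minutes = 31.66; 179 + 31.66/60 = 179.527667
  E ⇒ keep positive
Point 3:
  Lat: 33.011′ = 0.550183°; total 48.550183
  N → positive
  Longitude: 10.967′ = 0.182783°; total 152.182783
  W → negative
Point 4:
  φ: 53 + 35.45/60 = 53.590833
  N ⇒ keep positive
  λ: 25.1338′ = 0.418897°; total 98.418897
  W → negative
Point 5:
  Lat: split at 2 digits → 23° and 6.285′; 23 + 6.285/60 = 23.104750
  hemisphere S, so the sign is −
  λ: split at 3 digits → 123° and 6.32679′; 123 + 6.32679/60 = 123.105447
  E ⇒ keep positive

1. 43.40980, 87.64192
2. -3.39447, 179.52767
3. 48.55018, -152.18278
4. 53.59083, -98.41890
5. -23.10475, 123.10545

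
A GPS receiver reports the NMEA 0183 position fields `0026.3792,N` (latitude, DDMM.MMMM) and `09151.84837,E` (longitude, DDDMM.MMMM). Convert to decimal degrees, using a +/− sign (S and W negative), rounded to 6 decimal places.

Latitude: degrees = first 2 digits = 0, minutes = 26.3792; 0 + 26.3792/60 = 0.4396533
N ⇒ keep positive
Longitude: split at 3 digits → 091° and 51.84837′; 91 + 51.84837/60 = 91.8641395
E ⇒ keep positive

0.439653, 91.864140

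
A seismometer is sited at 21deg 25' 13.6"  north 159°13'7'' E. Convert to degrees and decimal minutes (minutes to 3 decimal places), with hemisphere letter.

21° 25.227′ N, 159° 13.117′ E

φ: seconds/60 = 0.22667; minutes = 25 + 0.22667 = 25.22667
Longitude: seconds/60 = 0.11667; minutes = 13 + 0.11667 = 13.11667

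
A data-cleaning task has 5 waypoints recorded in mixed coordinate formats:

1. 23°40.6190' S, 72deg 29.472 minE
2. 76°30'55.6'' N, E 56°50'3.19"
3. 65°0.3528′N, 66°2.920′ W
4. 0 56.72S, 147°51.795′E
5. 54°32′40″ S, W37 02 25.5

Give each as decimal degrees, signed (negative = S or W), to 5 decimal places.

1. -23.67698, 72.49120
2. 76.51544, 56.83422
3. 65.00588, -66.04867
4. -0.94533, 147.86325
5. -54.54444, -37.04042

Point 1:
  Lat: 40.619′ = 0.676983°; total 23.676983
  hemisphere S, so the sign is −
  Longitude: 29.472′ = 0.491200°; total 72.491200
  E ⇒ keep positive
Point 2:
  Latitude: 30′ + 55.6″ = 30.92667′; 76 + 30.92667/60 = 76.515444
  N → positive
  λ: 50′ + 3.19″ = 50.05317′; 56 + 50.05317/60 = 56.834219
  E → positive
Point 3:
  Latitude: 65 + 0.3528/60 = 65.005880
  N → positive
  Lon: 2.92′ = 0.048667°; total 66.048667
  hemisphere W, so the sign is −
Point 4:
  φ: 56.72′ = 0.945333°; total 0.945333
  S → negative
  Lon: 147 + 51.795/60 = 147.863250
  E ⇒ keep positive
Point 5:
  Lat: 32′ + 40″ = 32.66667′; 54 + 32.66667/60 = 54.544444
  hemisphere S, so the sign is −
  λ: 2′ + 25.5″ = 2.42500′; 37 + 2.42500/60 = 37.040417
  W ⇒ negate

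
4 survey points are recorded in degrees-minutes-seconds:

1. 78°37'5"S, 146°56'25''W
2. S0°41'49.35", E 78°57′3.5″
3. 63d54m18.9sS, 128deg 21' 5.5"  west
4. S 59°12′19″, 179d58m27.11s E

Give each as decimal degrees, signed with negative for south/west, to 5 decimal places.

Point 1:
  Latitude: 78 + 37/60 + 5/3600 = 78.618056
  hemisphere S, so the sign is −
  λ: 56′ + 25″ = 56.41667′; 146 + 56.41667/60 = 146.940278
  W → negative
Point 2:
  Lat: 0 + 41/60 + 49.35/3600 = 0.697042
  S → negative
  λ: 78° + 57/60 + 3.5/3600 = 78 + 0.950000 + 0.000972 = 78.950972
  E ⇒ keep positive
Point 3:
  φ: 54′ + 18.9″ = 54.31500′; 63 + 54.31500/60 = 63.905250
  S ⇒ negate
  Longitude: 21′ + 5.5″ = 21.09167′; 128 + 21.09167/60 = 128.351528
  hemisphere W, so the sign is −
Point 4:
  Latitude: 59° + 12/60 + 19/3600 = 59 + 0.200000 + 0.005278 = 59.205278
  S → negative
  λ: 58′ + 27.11″ = 58.45183′; 179 + 58.45183/60 = 179.974197
  E → positive

1. -78.61806, -146.94028
2. -0.69704, 78.95097
3. -63.90525, -128.35153
4. -59.20528, 179.97420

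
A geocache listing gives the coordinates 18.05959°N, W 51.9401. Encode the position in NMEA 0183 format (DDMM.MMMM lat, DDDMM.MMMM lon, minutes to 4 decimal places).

φ: minutes = (18.059590 − 18) × 60 = 3.575400
Lon: minutes = (51.940100 − 51) × 60 = 56.406000

1803.5754,N / 05156.4060,W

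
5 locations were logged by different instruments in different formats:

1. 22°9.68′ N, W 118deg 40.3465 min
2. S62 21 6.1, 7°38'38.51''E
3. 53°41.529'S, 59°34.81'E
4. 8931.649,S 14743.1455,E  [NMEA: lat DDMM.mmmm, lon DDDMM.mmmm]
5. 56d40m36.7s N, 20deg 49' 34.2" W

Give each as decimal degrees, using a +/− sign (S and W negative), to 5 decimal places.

1. 22.16133, -118.67244
2. -62.35169, 7.64403
3. -53.69215, 59.58017
4. -89.52748, 147.71909
5. 56.67686, -20.82617

Point 1:
  Latitude: 9.68′ = 0.161333°; total 22.161333
  N ⇒ keep positive
  Longitude: 118 + 40.3465/60 = 118.672442
  W ⇒ negate
Point 2:
  Lat: 62 + 21/60 + 6.1/3600 = 62.351694
  S → negative
  λ: 7° + 38/60 + 38.51/3600 = 7 + 0.633333 + 0.010697 = 7.644031
  E → positive
Point 3:
  Latitude: 41.529′ = 0.692150°; total 53.692150
  S → negative
  Lon: 34.81′ = 0.580167°; total 59.580167
  E → positive
Point 4:
  Latitude: split at 2 digits → 89° and 31.649′; 89 + 31.649/60 = 89.527483
  S ⇒ negate
  λ: split at 3 digits → 147° and 43.1455′; 147 + 43.1455/60 = 147.719092
  E ⇒ keep positive
Point 5:
  Lat: 56° + 40/60 + 36.7/3600 = 56 + 0.666667 + 0.010194 = 56.676861
  N → positive
  λ: 20 + 49/60 + 34.2/3600 = 20.826167
  W ⇒ negate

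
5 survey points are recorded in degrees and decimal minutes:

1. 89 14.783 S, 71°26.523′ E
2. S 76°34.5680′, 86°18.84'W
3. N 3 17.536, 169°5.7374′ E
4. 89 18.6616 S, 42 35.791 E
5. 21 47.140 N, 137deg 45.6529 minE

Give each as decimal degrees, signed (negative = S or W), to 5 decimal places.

Point 1:
  Latitude: 14.783′ = 0.246383°; total 89.246383
  S → negative
  λ: 71 + 26.523/60 = 71.442050
  E ⇒ keep positive
Point 2:
  φ: 76 + 34.568/60 = 76.576133
  S → negative
  Longitude: 86 + 18.84/60 = 86.314000
  W ⇒ negate
Point 3:
  Lat: 3 + 17.536/60 = 3.292267
  N → positive
  Lon: 169 + 5.7374/60 = 169.095623
  E ⇒ keep positive
Point 4:
  Lat: 18.6616′ = 0.311027°; total 89.311027
  S → negative
  Lon: 35.791′ = 0.596517°; total 42.596517
  E → positive
Point 5:
  Latitude: 21 + 47.14/60 = 21.785667
  N ⇒ keep positive
  Lon: 45.6529′ = 0.760882°; total 137.760882
  E → positive

1. -89.24638, 71.44205
2. -76.57613, -86.31400
3. 3.29227, 169.09562
4. -89.31103, 42.59652
5. 21.78567, 137.76088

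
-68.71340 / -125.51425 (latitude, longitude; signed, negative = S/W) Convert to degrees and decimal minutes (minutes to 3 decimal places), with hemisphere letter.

68° 42.804′ S, 125° 30.855′ W

Latitude is negative → S; |value| = 68.713400
φ: minutes = (68.713400 − 68) × 60 = 42.80400
Longitude is negative → W; |value| = 125.514250
Longitude: 125° + 0.514250 × 60 = 125° 30.85500′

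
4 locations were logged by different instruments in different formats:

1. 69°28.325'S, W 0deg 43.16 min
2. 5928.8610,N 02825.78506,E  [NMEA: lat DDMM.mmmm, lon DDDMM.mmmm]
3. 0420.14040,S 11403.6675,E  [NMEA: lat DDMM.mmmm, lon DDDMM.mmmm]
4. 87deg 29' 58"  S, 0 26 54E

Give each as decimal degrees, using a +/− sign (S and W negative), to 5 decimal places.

Point 1:
  Lat: 69 + 28.325/60 = 69.472083
  hemisphere S, so the sign is −
  Longitude: 0 + 43.16/60 = 0.719333
  hemisphere W, so the sign is −
Point 2:
  Lat: split at 2 digits → 59° and 28.861′; 59 + 28.861/60 = 59.481017
  N → positive
  λ: split at 3 digits → 028° and 25.78506′; 28 + 25.78506/60 = 28.429751
  E ⇒ keep positive
Point 3:
  φ: degrees = first 2 digits = 4, minutes = 20.1404; 4 + 20.1404/60 = 4.335673
  hemisphere S, so the sign is −
  Lon: split at 3 digits → 114° and 3.6675′; 114 + 3.6675/60 = 114.061125
  E → positive
Point 4:
  φ: 87 + 29/60 + 58/3600 = 87.499444
  hemisphere S, so the sign is −
  Longitude: 0 + 26/60 + 54/3600 = 0.448333
  E → positive

1. -69.47208, -0.71933
2. 59.48102, 28.42975
3. -4.33567, 114.06113
4. -87.49944, 0.44833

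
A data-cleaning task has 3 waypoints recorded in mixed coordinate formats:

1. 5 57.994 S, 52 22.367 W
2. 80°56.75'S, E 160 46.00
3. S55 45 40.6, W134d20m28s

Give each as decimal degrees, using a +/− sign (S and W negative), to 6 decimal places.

1. -5.966567, -52.372783
2. -80.945833, 160.766667
3. -55.761278, -134.341111

Point 1:
  Latitude: 5 + 57.994/60 = 5.9665667
  hemisphere S, so the sign is −
  Lon: 52 + 22.367/60 = 52.3727833
  hemisphere W, so the sign is −
Point 2:
  Lat: 80 + 56.75/60 = 80.9458333
  S → negative
  Lon: 160 + 46/60 = 160.7666667
  E → positive
Point 3:
  Lat: 55 + 45/60 + 40.6/3600 = 55.7612778
  S → negative
  λ: 20′ + 28″ = 20.46667′; 134 + 20.46667/60 = 134.3411111
  W → negative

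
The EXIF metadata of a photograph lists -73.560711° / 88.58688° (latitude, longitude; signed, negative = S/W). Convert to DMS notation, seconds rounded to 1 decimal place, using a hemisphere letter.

73°33′38.6″ S, 88°35′12.8″ E

Latitude is negative → S; |value| = 73.560711
φ: 0.560711° → 33.64266′; 0.64266 × 60 = 38.560″
λ: 0.586880 × 60 = 35.21280′ → 35′, remainder × 60 = 12.768″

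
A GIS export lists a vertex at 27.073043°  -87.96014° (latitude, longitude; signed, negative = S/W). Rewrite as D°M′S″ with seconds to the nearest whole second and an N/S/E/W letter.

27°04′23″ N, 87°57′37″ W

Lat: 0.073043° → 4.38258′; 0.38258 × 60 = 22.95″
Longitude is negative → W; |value| = 87.960140
Lon: 0.960140° → 57.60840′; 0.60840 × 60 = 36.50″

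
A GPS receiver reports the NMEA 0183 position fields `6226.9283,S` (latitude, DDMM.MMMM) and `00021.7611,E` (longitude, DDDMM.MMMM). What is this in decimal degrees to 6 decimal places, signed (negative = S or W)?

Latitude: degrees = first 2 digits = 62, minutes = 26.9283; 62 + 26.9283/60 = 62.4488050
S ⇒ negate
Longitude: split at 3 digits → 000° and 21.7611′; 0 + 21.7611/60 = 0.3626850
E ⇒ keep positive

-62.448805, 0.362685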